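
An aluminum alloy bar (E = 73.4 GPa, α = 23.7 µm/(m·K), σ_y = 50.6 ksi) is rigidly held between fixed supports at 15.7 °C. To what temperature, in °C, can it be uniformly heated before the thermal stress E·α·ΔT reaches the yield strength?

216 °C

σ_y = 50.6 ksi = 348.9 MPa.
E·α·ΔT = 348.9 MPa ⇒ ΔT = 348.9 / (73.40×10³ × 23.7×10⁻⁶) = 200.6 K.
T = 15.7 + 200.6 = 216.3 °C.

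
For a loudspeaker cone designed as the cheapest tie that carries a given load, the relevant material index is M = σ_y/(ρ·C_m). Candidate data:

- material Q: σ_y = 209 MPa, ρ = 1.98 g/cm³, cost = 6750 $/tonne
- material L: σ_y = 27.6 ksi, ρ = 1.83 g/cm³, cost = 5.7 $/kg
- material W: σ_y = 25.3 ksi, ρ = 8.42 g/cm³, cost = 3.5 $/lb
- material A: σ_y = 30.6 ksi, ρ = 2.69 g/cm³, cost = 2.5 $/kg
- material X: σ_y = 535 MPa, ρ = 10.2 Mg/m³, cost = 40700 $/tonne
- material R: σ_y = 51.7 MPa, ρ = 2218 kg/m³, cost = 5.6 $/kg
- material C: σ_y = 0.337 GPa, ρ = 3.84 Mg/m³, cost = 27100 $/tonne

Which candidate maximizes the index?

Putting every candidate on a common basis:
  material Q: σ_y = 209.0 MPa, ρ = 1980 kg/m³, cost = 6.750 $/kg
  material L: σ_y = 190.3 MPa, ρ = 1830 kg/m³, cost = 5.700 $/kg
  material W: σ_y = 174.4 MPa, ρ = 8420 kg/m³, cost = 7.716 $/kg
  material A: σ_y = 211.0 MPa, ρ = 2690 kg/m³, cost = 2.500 $/kg
  material X: σ_y = 535.0 MPa, ρ = 10200 kg/m³, cost = 40.70 $/kg
  material R: σ_y = 51.70 MPa, ρ = 2218 kg/m³, cost = 5.600 $/kg
  material C: σ_y = 337.0 MPa, ρ = 3840 kg/m³, cost = 27.10 $/kg
  material A: M = 31.4 kN·m per $
  material L: M = 18.2 kN·m per $
  material Q: M = 15.6 kN·m per $
  material R: M = 4.16 kN·m per $
  material C: M = 3.24 kN·m per $
  material W: M = 2.68 kN·m per $
  material X: M = 1.29 kN·m per $
Material A ranks first.

material A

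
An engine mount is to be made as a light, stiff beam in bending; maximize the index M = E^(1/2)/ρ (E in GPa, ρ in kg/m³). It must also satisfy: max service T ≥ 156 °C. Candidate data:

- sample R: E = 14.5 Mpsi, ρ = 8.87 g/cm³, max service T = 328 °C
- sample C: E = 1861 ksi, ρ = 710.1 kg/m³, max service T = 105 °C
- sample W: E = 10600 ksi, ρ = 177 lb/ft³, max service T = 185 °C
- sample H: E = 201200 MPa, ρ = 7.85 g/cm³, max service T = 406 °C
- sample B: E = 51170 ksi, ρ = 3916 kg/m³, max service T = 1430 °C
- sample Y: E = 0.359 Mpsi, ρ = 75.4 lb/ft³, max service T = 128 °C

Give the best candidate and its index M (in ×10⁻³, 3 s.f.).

sample B, M = 4.80×10⁻³

Screen on constraints: max service T ≥ 156 °C. Survivors: sample R, sample W, sample H, sample B.
Putting every candidate on a common basis:
  sample R: E = 99.97 GPa, ρ = 8870 kg/m³
  sample W: E = 73.08 GPa, ρ = 2835 kg/m³
  sample H: E = 201.2 GPa, ρ = 7850 kg/m³
  sample B: E = 352.8 GPa, ρ = 3916 kg/m³
  sample B: M = 4.80×10⁻³
  sample W: M = 3.02×10⁻³
  sample H: M = 1.81×10⁻³
  sample R: M = 1.13×10⁻³
Sample B ranks first.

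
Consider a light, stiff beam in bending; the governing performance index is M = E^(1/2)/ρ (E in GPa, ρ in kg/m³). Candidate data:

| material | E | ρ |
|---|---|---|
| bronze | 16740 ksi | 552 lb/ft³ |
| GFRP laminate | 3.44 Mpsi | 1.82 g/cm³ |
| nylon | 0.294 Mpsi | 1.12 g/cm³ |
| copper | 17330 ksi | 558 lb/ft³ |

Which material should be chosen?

GFRP laminate

Convert each candidate to consistent units, then evaluate M:
  bronze: E = 115.4 GPa, ρ = 8842 kg/m³
  GFRP laminate: E = 23.72 GPa, ρ = 1820 kg/m³
  nylon: E = 2.027 GPa, ρ = 1120 kg/m³
  copper: E = 119.5 GPa, ρ = 8938 kg/m³
  GFRP laminate: M = 2.68×10⁻³
  nylon: M = 1.27×10⁻³
  copper: M = 1.22×10⁻³
  bronze: M = 1.22×10⁻³
GFRP laminate ranks first.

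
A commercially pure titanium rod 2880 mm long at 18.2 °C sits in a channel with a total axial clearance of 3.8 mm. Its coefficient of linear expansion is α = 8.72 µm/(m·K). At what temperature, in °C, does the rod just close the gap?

170 °C

α·L₀·ΔT = 3.8 mm ⇒ ΔT = 3.8 / (8.72×10⁻⁶ × 2880.0) = 151.3 K.
T = 18.2 + 151.3 = 169.5 °C.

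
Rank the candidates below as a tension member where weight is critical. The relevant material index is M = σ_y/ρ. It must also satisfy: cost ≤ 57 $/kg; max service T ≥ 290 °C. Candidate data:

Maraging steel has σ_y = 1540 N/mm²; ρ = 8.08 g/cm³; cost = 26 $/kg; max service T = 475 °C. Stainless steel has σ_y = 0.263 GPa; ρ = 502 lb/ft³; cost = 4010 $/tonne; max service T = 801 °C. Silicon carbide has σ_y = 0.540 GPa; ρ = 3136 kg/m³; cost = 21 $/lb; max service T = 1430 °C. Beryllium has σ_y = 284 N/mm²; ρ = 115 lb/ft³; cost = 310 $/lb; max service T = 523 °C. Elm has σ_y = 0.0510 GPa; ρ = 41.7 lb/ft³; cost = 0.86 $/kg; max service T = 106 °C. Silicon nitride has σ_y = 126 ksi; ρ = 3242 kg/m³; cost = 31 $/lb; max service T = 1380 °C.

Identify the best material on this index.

Screen on constraints: cost ≤ 57 $/kg; max service T ≥ 290 °C. Survivors: maraging steel, stainless steel, silicon carbide.
Convert each candidate to consistent units, then evaluate M:
  maraging steel: σ_y = 1540 MPa, ρ = 8080 kg/m³
  stainless steel: σ_y = 263.0 MPa, ρ = 8041 kg/m³
  silicon carbide: σ_y = 540.0 MPa, ρ = 3136 kg/m³
  maraging steel: M = 191 kN·m/kg
  silicon carbide: M = 172 kN·m/kg
  stainless steel: M = 32.7 kN·m/kg
The maximum is for maraging steel.

maraging steel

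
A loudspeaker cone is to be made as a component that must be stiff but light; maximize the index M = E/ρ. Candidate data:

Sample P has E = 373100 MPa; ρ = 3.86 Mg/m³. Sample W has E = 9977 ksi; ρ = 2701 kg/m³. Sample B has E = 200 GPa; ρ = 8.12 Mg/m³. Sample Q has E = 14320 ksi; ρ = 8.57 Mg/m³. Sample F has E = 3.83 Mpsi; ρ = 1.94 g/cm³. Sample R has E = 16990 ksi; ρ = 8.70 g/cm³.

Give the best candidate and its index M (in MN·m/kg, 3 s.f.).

Normalizing units and computing the index:
  sample P: E = 373.1 GPa, ρ = 3860 kg/m³
  sample W: E = 68.79 GPa, ρ = 2701 kg/m³
  sample B: E = 200.0 GPa, ρ = 8120 kg/m³
  sample Q: E = 98.73 GPa, ρ = 8570 kg/m³
  sample F: E = 26.41 GPa, ρ = 1940 kg/m³
  sample R: E = 117.1 GPa, ρ = 8700 kg/m³
  sample P: M = 96.7 MN·m/kg
  sample W: M = 25.5 MN·m/kg
  sample B: M = 24.6 MN·m/kg
  sample F: M = 13.6 MN·m/kg
  sample R: M = 13.5 MN·m/kg
  sample Q: M = 11.5 MN·m/kg
The maximum is for sample P.

sample P, M = 96.7 MN·m/kg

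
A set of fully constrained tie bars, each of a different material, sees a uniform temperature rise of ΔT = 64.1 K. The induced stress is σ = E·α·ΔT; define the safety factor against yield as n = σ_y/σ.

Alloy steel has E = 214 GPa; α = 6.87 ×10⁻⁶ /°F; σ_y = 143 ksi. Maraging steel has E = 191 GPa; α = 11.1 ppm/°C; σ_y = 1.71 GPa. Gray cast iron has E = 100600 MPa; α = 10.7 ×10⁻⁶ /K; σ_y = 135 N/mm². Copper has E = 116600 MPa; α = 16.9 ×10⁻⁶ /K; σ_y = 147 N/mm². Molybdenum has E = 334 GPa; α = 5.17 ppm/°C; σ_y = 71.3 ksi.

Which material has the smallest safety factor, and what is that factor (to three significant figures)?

copper, n = 1.16

In consistent units (E in GPa, α in ×10⁻⁶/K, σ_y in MPa):
  alloy steel: E = 214.0, α = 12.4, σ_y = 986.0 → σ = 170 MPa, n = 5.81
  maraging steel: E = 191.0, α = 11.1, σ_y = 1710 → σ = 136 MPa, n = 12.6
  gray cast iron: E = 100.6, α = 10.7, σ_y = 135.0 → σ = 69.0 MPa, n = 1.96
  copper: E = 116.6, α = 16.9, σ_y = 147.0 → σ = 126 MPa, n = 1.16
  molybdenum: E = 334.0, α = 5.17, σ_y = 491.6 → σ = 111 MPa, n = 4.44
Copper has the lowest safety factor, n = 1.16.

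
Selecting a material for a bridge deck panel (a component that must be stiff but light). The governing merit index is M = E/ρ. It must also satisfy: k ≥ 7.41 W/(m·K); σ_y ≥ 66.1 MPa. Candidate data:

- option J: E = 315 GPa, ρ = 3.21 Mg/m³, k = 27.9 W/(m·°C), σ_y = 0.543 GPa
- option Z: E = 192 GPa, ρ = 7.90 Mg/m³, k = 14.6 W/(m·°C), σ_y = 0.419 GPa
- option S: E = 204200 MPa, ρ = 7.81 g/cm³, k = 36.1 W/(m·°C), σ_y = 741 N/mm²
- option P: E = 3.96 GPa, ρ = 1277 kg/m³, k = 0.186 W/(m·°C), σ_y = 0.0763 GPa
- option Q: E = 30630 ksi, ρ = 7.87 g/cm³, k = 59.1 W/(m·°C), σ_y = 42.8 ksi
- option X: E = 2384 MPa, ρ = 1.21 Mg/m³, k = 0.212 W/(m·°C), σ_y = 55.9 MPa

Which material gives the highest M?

Screen on constraints: k ≥ 7.41 W/(m·K); σ_y ≥ 66.1 MPa. Survivors: option J, option Z, option S, option Q.
Convert each candidate to consistent units, then evaluate M:
  option J: E = 315.0 GPa, ρ = 3210 kg/m³
  option Z: E = 192.0 GPa, ρ = 7900 kg/m³
  option S: E = 204.2 GPa, ρ = 7810 kg/m³
  option Q: E = 211.2 GPa, ρ = 7870 kg/m³
  option J: M = 98.1 MN·m/kg
  option Q: M = 26.8 MN·m/kg
  option S: M = 26.1 MN·m/kg
  option Z: M = 24.3 MN·m/kg
Option J has the largest M.

option J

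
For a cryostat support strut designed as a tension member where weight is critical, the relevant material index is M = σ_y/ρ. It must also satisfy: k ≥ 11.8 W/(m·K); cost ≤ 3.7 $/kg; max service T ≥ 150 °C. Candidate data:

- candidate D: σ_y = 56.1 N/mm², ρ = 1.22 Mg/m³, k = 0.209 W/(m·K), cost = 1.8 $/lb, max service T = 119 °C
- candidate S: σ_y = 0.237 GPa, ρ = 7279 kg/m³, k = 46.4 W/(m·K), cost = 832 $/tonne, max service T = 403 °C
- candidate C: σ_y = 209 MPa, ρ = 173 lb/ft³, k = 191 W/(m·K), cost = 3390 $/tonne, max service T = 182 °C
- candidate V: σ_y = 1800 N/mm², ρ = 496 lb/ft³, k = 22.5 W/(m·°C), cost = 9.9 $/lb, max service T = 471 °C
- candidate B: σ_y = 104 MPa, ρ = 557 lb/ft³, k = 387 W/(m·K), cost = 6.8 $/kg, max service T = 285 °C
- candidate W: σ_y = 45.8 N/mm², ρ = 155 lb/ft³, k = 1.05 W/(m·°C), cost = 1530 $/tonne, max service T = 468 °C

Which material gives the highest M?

Screen on constraints: k ≥ 11.8 W/(m·K); cost ≤ 3.7 $/kg; max service T ≥ 150 °C. Survivors: candidate S, candidate C.
After converting to SI:
  candidate S: σ_y = 237.0 MPa, ρ = 7279 kg/m³
  candidate C: σ_y = 209.0 MPa, ρ = 2771 kg/m³
  candidate C: M = 75.4 kN·m/kg
  candidate S: M = 32.6 kN·m/kg
Candidate C ranks first.

candidate C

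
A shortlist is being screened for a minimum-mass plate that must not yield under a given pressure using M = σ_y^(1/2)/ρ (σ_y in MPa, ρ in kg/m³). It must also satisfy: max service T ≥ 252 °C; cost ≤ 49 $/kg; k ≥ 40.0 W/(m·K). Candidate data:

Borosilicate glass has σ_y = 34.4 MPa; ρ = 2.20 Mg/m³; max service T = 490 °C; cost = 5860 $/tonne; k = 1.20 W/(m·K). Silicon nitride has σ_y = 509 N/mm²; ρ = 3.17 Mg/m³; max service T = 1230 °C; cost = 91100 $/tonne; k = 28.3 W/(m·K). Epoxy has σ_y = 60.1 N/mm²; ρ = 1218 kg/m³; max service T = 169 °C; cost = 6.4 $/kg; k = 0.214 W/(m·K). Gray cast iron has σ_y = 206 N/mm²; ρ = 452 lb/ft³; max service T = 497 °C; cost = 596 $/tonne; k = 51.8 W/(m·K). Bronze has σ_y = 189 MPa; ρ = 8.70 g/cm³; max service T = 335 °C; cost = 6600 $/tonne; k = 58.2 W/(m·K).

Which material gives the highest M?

Screen on constraints: max service T ≥ 252 °C; cost ≤ 49 $/kg; k ≥ 40.0 W/(m·K). Survivors: gray cast iron, bronze.
Normalizing units and computing the index:
  gray cast iron: σ_y = 206.0 MPa, ρ = 7240 kg/m³
  bronze: σ_y = 189.0 MPa, ρ = 8700 kg/m³
  gray cast iron: M = 1.98×10⁻³
  bronze: M = 1.58×10⁻³
Gray cast iron has the largest M.

gray cast iron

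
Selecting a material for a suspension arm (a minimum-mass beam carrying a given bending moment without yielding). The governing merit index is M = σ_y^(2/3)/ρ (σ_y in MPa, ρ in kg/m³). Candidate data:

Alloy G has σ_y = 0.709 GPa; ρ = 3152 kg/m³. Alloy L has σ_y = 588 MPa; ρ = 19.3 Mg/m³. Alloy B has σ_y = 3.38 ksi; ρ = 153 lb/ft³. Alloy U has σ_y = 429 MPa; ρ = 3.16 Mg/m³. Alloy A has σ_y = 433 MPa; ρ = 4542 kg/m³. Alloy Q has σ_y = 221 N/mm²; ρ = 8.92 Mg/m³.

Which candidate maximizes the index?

alloy G

Putting every candidate on a common basis:
  alloy G: σ_y = 709.0 MPa, ρ = 3152 kg/m³
  alloy L: σ_y = 588.0 MPa, ρ = 19300 kg/m³
  alloy B: σ_y = 23.30 MPa, ρ = 2451 kg/m³
  alloy U: σ_y = 429.0 MPa, ρ = 3160 kg/m³
  alloy A: σ_y = 433.0 MPa, ρ = 4542 kg/m³
  alloy Q: σ_y = 221.0 MPa, ρ = 8920 kg/m³
  alloy G: M = 25.2×10⁻³
  alloy U: M = 18.0×10⁻³
  alloy A: M = 12.6×10⁻³
  alloy Q: M = 4.10×10⁻³
  alloy L: M = 3.64×10⁻³
  alloy B: M = 3.33×10⁻³
Alloy G ranks first.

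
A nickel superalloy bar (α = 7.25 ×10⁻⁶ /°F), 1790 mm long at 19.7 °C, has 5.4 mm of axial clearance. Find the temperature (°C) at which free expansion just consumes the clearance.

251 °C

α = 7.25×10⁻⁶/°F × 9/5 = 13.0×10⁻⁶/K.
α·L₀·ΔT = 5.4 mm ⇒ ΔT = 5.4 / (13.0×10⁻⁶ × 1790.0) = 231.2 K.
T = 19.7 + 231.2 = 250.9 °C.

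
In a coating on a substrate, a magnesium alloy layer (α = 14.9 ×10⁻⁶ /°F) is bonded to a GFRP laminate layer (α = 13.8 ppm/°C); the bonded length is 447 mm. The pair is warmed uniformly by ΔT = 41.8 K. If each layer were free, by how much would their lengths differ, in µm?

magnesium alloy: α = 14.9×10⁻⁶/°F × 9/5 = 26.8×10⁻⁶/K.
Δα = |26.8 − 13.8|×10⁻⁶/K = 13.0×10⁻⁶/K.
ΔL_mismatch = Δα·L·ΔT = 13.0×10⁻⁶ × 447.0 mm × 41.8 K = 243 µm.

243 µm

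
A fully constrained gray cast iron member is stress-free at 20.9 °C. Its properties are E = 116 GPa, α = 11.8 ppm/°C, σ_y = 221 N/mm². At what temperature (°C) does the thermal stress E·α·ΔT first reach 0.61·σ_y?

σ_y = 221 N/mm² = 221.0 MPa.
E·α·ΔT = 134.8 MPa ⇒ ΔT = 134.8 / (116.0×10³ × 11.8×10⁻⁶) = 98.49 K.
T = 20.9 + 98.49 = 119.4 °C.

119 °C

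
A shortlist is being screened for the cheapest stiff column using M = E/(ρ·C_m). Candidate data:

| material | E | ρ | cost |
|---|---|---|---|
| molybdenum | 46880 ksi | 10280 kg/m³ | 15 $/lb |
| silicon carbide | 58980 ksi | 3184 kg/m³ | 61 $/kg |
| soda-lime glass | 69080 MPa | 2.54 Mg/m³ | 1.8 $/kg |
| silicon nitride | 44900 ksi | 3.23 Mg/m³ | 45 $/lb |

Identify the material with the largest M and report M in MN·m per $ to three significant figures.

soda-lime glass, M = 15.1 MN·m per $

Convert each candidate to consistent units, then evaluate M:
  molybdenum: E = 323.2 GPa, ρ = 10280 kg/m³, cost = 33.07 $/kg
  silicon carbide: E = 406.7 GPa, ρ = 3184 kg/m³, cost = 61.00 $/kg
  soda-lime glass: E = 69.08 GPa, ρ = 2540 kg/m³, cost = 1.800 $/kg
  silicon nitride: E = 309.6 GPa, ρ = 3230 kg/m³, cost = 99.21 $/kg
  soda-lime glass: M = 15.1 MN·m per $
  silicon carbide: M = 2.09 MN·m per $
  silicon nitride: M = 0.966 MN·m per $
  molybdenum: M = 0.951 MN·m per $
The maximum is for soda-lime glass.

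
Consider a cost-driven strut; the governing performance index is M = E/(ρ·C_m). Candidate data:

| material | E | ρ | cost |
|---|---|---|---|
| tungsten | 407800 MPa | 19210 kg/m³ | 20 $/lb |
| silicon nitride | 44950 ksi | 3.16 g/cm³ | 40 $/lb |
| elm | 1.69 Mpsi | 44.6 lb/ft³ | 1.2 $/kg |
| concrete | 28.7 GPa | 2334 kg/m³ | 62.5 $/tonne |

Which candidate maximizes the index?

Normalizing units and computing the index:
  tungsten: E = 407.8 GPa, ρ = 19210 kg/m³, cost = 44.09 $/kg
  silicon nitride: E = 309.9 GPa, ρ = 3160 kg/m³, cost = 88.18 $/kg
  elm: E = 11.65 GPa, ρ = 714.4 kg/m³, cost = 1.200 $/kg
  concrete: E = 28.70 GPa, ρ = 2334 kg/m³, cost = 0.06250 $/kg
  concrete: M = 197 MN·m per $
  elm: M = 13.6 MN·m per $
  silicon nitride: M = 1.11 MN·m per $
  tungsten: M = 0.481 MN·m per $
The maximum is for concrete.

concrete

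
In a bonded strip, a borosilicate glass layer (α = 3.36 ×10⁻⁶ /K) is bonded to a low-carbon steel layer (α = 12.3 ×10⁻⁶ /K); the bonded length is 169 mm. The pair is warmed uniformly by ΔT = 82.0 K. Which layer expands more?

α(borosilicate glass) = 3.36×10⁻⁶/K vs α(low-carbon steel) = 12.3×10⁻⁶/K.
Higher α expands more for the same ΔT: low-carbon steel.

low-carbon steel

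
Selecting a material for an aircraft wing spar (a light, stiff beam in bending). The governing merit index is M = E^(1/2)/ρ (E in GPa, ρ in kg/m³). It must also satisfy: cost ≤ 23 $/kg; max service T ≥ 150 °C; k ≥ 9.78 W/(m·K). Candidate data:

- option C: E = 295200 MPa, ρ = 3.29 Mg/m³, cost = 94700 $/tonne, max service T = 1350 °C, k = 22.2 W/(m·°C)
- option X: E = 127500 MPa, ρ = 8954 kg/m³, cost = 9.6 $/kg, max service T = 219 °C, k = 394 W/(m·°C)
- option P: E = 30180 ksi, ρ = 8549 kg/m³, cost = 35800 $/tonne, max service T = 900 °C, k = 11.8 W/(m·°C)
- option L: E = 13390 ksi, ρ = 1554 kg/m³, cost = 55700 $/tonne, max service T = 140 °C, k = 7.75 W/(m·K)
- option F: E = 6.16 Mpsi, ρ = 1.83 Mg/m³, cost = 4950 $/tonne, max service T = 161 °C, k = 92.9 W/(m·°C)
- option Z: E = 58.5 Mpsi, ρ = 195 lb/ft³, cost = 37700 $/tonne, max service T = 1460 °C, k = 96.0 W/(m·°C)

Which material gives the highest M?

Screen on constraints: cost ≤ 23 $/kg; max service T ≥ 150 °C; k ≥ 9.78 W/(m·K). Survivors: option X, option F.
In SI units:
  option X: E = 127.5 GPa, ρ = 8954 kg/m³
  option F: E = 42.47 GPa, ρ = 1830 kg/m³
  option F: M = 3.56×10⁻³
  option X: M = 1.26×10⁻³
Highest index: option F.

option F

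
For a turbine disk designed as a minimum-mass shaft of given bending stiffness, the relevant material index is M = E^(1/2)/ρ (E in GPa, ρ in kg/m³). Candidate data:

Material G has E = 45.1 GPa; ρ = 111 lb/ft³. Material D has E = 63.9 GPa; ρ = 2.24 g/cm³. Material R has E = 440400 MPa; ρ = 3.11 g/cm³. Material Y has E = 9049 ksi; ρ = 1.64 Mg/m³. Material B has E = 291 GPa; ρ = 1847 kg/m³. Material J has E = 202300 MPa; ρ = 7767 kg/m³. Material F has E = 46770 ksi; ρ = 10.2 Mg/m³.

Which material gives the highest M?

Convert each candidate to consistent units, then evaluate M:
  material G: E = 45.10 GPa, ρ = 1778 kg/m³
  material D: E = 63.90 GPa, ρ = 2240 kg/m³
  material R: E = 440.4 GPa, ρ = 3110 kg/m³
  material Y: E = 62.39 GPa, ρ = 1640 kg/m³
  material B: E = 291.0 GPa, ρ = 1847 kg/m³
  material J: E = 202.3 GPa, ρ = 7767 kg/m³
  material F: E = 322.5 GPa, ρ = 10200 kg/m³
  material B: M = 9.24×10⁻³
  material R: M = 6.75×10⁻³
  material Y: M = 4.82×10⁻³
  material G: M = 3.78×10⁻³
  material D: M = 3.57×10⁻³
  material J: M = 1.83×10⁻³
  material F: M = 1.76×10⁻³
Material B has the largest M.

material B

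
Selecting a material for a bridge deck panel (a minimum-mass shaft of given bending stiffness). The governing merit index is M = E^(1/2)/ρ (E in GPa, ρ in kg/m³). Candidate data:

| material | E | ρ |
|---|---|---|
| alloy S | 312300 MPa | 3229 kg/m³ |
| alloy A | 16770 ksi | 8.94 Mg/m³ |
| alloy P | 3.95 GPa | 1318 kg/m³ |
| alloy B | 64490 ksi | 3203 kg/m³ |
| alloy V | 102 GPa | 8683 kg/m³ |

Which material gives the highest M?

alloy B

After converting to SI:
  alloy S: E = 312.3 GPa, ρ = 3229 kg/m³
  alloy A: E = 115.6 GPa, ρ = 8940 kg/m³
  alloy P: E = 3.950 GPa, ρ = 1318 kg/m³
  alloy B: E = 444.6 GPa, ρ = 3203 kg/m³
  alloy V: E = 102.0 GPa, ρ = 8683 kg/m³
  alloy B: M = 6.58×10⁻³
  alloy S: M = 5.47×10⁻³
  alloy P: M = 1.51×10⁻³
  alloy A: M = 1.20×10⁻³
  alloy V: M = 1.16×10⁻³
The maximum is for alloy B.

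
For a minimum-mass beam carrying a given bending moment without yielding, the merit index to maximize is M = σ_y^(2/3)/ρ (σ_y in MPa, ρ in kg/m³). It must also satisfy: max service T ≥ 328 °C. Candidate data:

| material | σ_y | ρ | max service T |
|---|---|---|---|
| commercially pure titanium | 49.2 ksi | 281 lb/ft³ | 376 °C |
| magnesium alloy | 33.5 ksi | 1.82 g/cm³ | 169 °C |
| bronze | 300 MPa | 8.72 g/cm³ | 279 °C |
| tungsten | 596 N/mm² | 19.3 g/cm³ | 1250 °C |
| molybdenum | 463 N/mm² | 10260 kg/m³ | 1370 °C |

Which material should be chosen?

Screen on constraints: max service T ≥ 328 °C. Survivors: commercially pure titanium, tungsten, molybdenum.
In SI units:
  commercially pure titanium: σ_y = 339.2 MPa, ρ = 4501 kg/m³
  tungsten: σ_y = 596.0 MPa, ρ = 19300 kg/m³
  molybdenum: σ_y = 463.0 MPa, ρ = 10260 kg/m³
  commercially pure titanium: M = 10.8×10⁻³
  molybdenum: M = 5.83×10⁻³
  tungsten: M = 3.67×10⁻³
Commercially pure titanium has the largest M.

commercially pure titanium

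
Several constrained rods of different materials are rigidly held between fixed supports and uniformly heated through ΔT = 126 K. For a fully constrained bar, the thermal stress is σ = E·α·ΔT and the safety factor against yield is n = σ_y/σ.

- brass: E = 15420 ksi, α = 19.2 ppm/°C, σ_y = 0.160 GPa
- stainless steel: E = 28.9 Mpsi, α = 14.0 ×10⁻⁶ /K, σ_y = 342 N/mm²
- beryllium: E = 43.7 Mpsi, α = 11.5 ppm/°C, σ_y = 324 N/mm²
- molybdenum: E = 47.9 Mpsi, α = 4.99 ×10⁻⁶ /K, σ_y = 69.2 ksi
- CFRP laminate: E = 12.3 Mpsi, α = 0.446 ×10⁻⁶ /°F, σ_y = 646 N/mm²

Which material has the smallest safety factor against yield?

Converting E to GPa, α to ×10⁻⁶/K, σ_y to MPa, then σ and n for each:
  brass: E = 106.3, α = 19.2, σ_y = 160.0 → σ = 257 MPa, n = 0.622
  stainless steel: E = 199.3, α = 14.0, σ_y = 342.0 → σ = 351 MPa, n = 0.973
  beryllium: E = 301.3, α = 11.5, σ_y = 324.0 → σ = 437 MPa, n = 0.742
  molybdenum: E = 330.3, α = 4.99, σ_y = 477.1 → σ = 208 MPa, n = 2.30
  CFRP laminate: E = 84.81, α = 0.803, σ_y = 646.0 → σ = 8.58 MPa, n = 75.3
Smallest n: brass with n = 0.622.

brass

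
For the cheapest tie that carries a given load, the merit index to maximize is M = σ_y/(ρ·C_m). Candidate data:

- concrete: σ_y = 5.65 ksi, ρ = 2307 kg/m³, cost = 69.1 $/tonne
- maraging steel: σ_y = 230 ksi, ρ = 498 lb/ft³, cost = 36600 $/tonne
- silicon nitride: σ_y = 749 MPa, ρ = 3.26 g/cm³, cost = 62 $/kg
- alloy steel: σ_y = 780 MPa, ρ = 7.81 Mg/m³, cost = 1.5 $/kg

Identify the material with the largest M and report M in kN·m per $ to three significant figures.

In SI units:
  concrete: σ_y = 38.96 MPa, ρ = 2307 kg/m³, cost = 0.06910 $/kg
  maraging steel: σ_y = 1586 MPa, ρ = 7977 kg/m³, cost = 36.60 $/kg
  silicon nitride: σ_y = 749.0 MPa, ρ = 3260 kg/m³, cost = 62.00 $/kg
  alloy steel: σ_y = 780.0 MPa, ρ = 7810 kg/m³, cost = 1.500 $/kg
  concrete: M = 244 kN·m per $
  alloy steel: M = 66.6 kN·m per $
  maraging steel: M = 5.43 kN·m per $
  silicon nitride: M = 3.71 kN·m per $
Highest index: concrete.

concrete, M = 244 kN·m per $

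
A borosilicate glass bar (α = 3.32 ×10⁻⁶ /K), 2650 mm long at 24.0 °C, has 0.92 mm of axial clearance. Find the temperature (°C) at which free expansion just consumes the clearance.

129 °C

α·L₀·ΔT = 0.92 mm ⇒ ΔT = 0.92 / (3.32×10⁻⁶ × 2650.0) = 104.6 K.
T = 24.0 + 104.6 = 128.6 °C.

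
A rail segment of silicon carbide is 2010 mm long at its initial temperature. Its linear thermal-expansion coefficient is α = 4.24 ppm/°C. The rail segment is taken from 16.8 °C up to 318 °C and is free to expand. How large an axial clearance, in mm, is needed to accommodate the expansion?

2.57 mm

ΔT = 318 − 16.8 = 301.2 K.
ΔL = α·L₀·ΔT = 4.24×10⁻⁶ × 2010 mm × 301.2 K = 2.57 mm.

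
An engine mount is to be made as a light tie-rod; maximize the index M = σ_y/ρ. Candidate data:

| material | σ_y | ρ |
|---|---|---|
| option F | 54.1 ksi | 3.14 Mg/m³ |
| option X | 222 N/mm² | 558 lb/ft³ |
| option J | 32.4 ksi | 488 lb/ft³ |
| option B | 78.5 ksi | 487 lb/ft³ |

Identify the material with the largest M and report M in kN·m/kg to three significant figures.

option F, M = 119 kN·m/kg

After converting to SI:
  option F: σ_y = 373.0 MPa, ρ = 3140 kg/m³
  option X: σ_y = 222.0 MPa, ρ = 8938 kg/m³
  option J: σ_y = 223.4 MPa, ρ = 7817 kg/m³
  option B: σ_y = 541.2 MPa, ρ = 7801 kg/m³
  option F: M = 119 kN·m/kg
  option B: M = 69.4 kN·m/kg
  option J: M = 28.6 kN·m/kg
  option X: M = 24.8 kN·m/kg
Option F has the largest M.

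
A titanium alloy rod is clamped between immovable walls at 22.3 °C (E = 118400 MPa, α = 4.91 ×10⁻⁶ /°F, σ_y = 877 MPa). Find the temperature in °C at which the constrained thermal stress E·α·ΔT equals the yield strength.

E = 118400 MPa = 118.4 GPa.
α = 4.91×10⁻⁶/°F × 9/5 = 8.84×10⁻⁶/K.
E·α·ΔT = 877.0 MPa ⇒ ΔT = 877.0 / (118.4×10³ × 8.84×10⁻⁶) = 838.1 K.
T = 22.3 + 838.1 = 860.4 °C.

860 °C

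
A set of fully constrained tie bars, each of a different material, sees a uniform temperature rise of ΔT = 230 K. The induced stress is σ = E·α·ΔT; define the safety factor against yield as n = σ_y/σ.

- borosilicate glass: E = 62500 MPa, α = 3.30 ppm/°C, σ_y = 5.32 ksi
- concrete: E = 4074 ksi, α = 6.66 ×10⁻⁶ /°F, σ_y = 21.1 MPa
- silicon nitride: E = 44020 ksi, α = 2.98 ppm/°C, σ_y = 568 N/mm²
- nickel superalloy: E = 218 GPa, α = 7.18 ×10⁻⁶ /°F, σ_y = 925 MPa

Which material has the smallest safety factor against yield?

With everything in SI (GPa, ×10⁻⁶/K, MPa):
  borosilicate glass: E = 62.50, α = 3.30, σ_y = 36.68 → σ = 47.4 MPa, n = 0.773
  concrete: E = 28.09, α = 12.0, σ_y = 21.10 → σ = 77.4 MPa, n = 0.272
  silicon nitride: E = 303.5, α = 2.98, σ_y = 568.0 → σ = 208 MPa, n = 2.73
  nickel superalloy: E = 218.0, α = 12.9, σ_y = 925.0 → σ = 648 MPa, n = 1.43
Smallest n: concrete with n = 0.272.

concrete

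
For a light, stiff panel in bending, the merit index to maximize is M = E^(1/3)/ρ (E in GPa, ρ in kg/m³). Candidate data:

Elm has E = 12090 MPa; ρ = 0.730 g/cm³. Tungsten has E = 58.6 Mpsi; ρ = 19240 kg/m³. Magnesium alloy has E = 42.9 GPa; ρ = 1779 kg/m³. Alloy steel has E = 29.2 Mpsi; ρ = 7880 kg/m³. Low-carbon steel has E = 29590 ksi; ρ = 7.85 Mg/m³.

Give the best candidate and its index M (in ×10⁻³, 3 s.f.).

Putting every candidate on a common basis:
  elm: E = 12.09 GPa, ρ = 730.0 kg/m³
  tungsten: E = 404.0 GPa, ρ = 19240 kg/m³
  magnesium alloy: E = 42.90 GPa, ρ = 1779 kg/m³
  alloy steel: E = 201.3 GPa, ρ = 7880 kg/m³
  low-carbon steel: E = 204.0 GPa, ρ = 7850 kg/m³
  elm: M = 3.14×10⁻³
  magnesium alloy: M = 1.97×10⁻³
  low-carbon steel: M = 0.750×10⁻³
  alloy steel: M = 0.744×10⁻³
  tungsten: M = 0.384×10⁻³
Highest index: elm.

elm, M = 3.14×10⁻³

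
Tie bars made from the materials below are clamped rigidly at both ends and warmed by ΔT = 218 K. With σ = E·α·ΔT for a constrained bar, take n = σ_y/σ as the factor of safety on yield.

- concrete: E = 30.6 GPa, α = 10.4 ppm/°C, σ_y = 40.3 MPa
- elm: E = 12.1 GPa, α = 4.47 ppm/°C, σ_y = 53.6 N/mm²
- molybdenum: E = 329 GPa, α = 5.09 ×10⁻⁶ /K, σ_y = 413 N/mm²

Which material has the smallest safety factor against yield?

concrete

In consistent units (E in GPa, α in ×10⁻⁶/K, σ_y in MPa):
  concrete: E = 30.60, α = 10.4, σ_y = 40.30 → σ = 69.4 MPa, n = 0.581
  elm: E = 12.10, α = 4.47, σ_y = 53.60 → σ = 11.8 MPa, n = 4.55
  molybdenum: E = 329.0, α = 5.09, σ_y = 413.0 → σ = 365 MPa, n = 1.13
Concrete has the lowest safety factor, n = 0.581.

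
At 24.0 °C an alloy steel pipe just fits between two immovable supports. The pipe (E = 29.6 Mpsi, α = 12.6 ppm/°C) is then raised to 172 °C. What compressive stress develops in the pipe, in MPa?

E = 29.6 Mpsi = 204.1 GPa.
ΔT = 148.0 K. Constrained thermal stress σ = E·α·ΔT = 204.1×10³ MPa × 12.6×10⁻⁶ × 148.0 = 381 MPa (compressive).

381 MPa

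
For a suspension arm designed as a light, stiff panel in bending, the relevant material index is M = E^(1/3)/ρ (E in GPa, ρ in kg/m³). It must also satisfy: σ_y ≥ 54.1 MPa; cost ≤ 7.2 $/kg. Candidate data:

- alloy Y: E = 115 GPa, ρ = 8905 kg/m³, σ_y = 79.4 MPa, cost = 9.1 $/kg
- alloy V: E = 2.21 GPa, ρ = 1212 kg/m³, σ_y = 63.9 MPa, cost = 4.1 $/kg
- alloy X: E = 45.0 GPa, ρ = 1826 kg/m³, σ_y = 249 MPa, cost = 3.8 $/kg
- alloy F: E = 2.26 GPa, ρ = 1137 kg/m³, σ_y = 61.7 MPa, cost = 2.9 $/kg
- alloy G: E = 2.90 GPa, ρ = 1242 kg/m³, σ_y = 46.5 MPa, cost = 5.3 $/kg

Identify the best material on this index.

Screen on constraints: σ_y ≥ 54.1 MPa; cost ≤ 7.2 $/kg. Survivors: alloy V, alloy X, alloy F.
Per-candidate index values:
  alloy X: M = 1.95×10⁻³
  alloy F: M = 1.15×10⁻³
  alloy V: M = 1.07×10⁻³
Alloy X ranks first.

alloy X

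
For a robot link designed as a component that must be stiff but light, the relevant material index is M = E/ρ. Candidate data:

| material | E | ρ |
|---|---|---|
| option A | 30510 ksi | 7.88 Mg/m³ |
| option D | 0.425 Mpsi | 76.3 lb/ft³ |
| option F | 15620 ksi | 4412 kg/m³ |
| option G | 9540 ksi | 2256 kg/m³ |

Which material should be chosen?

Normalizing units and computing the index:
  option A: E = 210.4 GPa, ρ = 7880 kg/m³
  option D: E = 2.930 GPa, ρ = 1222 kg/m³
  option F: E = 107.7 GPa, ρ = 4412 kg/m³
  option G: E = 65.78 GPa, ρ = 2256 kg/m³
  option G: M = 29.2 MN·m/kg
  option A: M = 26.7 MN·m/kg
  option F: M = 24.4 MN·m/kg
  option D: M = 2.40 MN·m/kg
The maximum is for option G.

option G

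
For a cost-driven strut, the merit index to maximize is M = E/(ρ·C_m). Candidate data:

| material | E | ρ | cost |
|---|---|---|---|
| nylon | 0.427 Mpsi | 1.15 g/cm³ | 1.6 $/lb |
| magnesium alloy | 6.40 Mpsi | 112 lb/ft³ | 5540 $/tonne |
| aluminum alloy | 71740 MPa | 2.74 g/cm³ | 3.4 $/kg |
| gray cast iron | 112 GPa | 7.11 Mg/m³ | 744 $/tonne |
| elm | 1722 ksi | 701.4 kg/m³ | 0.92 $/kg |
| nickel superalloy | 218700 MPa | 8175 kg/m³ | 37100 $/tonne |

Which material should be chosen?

gray cast iron

Normalizing units and computing the index:
  nylon: E = 2.944 GPa, ρ = 1150 kg/m³, cost = 3.527 $/kg
  magnesium alloy: E = 44.13 GPa, ρ = 1794 kg/m³, cost = 5.540 $/kg
  aluminum alloy: E = 71.74 GPa, ρ = 2740 kg/m³, cost = 3.400 $/kg
  gray cast iron: E = 112.0 GPa, ρ = 7110 kg/m³, cost = 0.7440 $/kg
  elm: E = 11.87 GPa, ρ = 701.4 kg/m³, cost = 0.9200 $/kg
  nickel superalloy: E = 218.7 GPa, ρ = 8175 kg/m³, cost = 37.10 $/kg
  gray cast iron: M = 21.2 MN·m per $
  elm: M = 18.4 MN·m per $
  aluminum alloy: M = 7.70 MN·m per $
  magnesium alloy: M = 4.44 MN·m per $
  nylon: M = 0.726 MN·m per $
  nickel superalloy: M = 0.721 MN·m per $
The maximum is for gray cast iron.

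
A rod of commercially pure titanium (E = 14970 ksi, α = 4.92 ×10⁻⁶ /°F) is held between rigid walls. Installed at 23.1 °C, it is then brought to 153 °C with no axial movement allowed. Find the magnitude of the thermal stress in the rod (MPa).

119 MPa

E = 14970 ksi = 103.2 GPa.
α = 4.92×10⁻⁶/°F × 9/5 = 8.86×10⁻⁶/K.
ΔT = 129.9 K. Constrained thermal stress σ = E·α·ΔT = 103.2×10³ MPa × 8.86×10⁻⁶ × 129.9 = 119 MPa (compressive).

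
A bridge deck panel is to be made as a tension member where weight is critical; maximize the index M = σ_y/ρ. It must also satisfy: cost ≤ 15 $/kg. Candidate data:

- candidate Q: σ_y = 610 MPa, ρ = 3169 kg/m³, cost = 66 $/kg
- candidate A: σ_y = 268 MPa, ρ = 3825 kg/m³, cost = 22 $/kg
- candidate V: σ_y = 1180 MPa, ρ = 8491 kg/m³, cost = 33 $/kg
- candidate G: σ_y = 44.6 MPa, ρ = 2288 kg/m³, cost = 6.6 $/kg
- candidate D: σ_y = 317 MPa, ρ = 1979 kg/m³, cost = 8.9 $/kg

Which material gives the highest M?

Screen on constraints: cost ≤ 15 $/kg. Survivors: candidate G, candidate D.
Computing M directly (units already consistent):
  candidate D: M = 160 kN·m/kg
  candidate G: M = 19.5 kN·m/kg
The maximum is for candidate D.

candidate D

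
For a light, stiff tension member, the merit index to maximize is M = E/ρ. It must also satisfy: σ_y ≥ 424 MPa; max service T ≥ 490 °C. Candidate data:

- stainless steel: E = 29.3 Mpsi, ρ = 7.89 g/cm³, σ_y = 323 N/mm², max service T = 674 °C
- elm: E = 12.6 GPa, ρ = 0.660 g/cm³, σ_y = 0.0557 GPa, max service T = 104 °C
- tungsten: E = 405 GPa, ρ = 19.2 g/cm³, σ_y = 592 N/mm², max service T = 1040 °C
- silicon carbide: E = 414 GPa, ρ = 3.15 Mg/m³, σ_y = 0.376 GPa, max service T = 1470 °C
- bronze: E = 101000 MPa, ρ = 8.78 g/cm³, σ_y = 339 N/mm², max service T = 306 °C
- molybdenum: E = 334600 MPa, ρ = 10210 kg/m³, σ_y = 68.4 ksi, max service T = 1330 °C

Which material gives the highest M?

Screen on constraints: σ_y ≥ 424 MPa; max service T ≥ 490 °C. Survivors: tungsten, molybdenum.
Normalizing units and computing the index:
  tungsten: E = 405.0 GPa, ρ = 19200 kg/m³
  molybdenum: E = 334.6 GPa, ρ = 10210 kg/m³
  molybdenum: M = 32.8 MN·m/kg
  tungsten: M = 21.1 MN·m/kg
The maximum is for molybdenum.

molybdenum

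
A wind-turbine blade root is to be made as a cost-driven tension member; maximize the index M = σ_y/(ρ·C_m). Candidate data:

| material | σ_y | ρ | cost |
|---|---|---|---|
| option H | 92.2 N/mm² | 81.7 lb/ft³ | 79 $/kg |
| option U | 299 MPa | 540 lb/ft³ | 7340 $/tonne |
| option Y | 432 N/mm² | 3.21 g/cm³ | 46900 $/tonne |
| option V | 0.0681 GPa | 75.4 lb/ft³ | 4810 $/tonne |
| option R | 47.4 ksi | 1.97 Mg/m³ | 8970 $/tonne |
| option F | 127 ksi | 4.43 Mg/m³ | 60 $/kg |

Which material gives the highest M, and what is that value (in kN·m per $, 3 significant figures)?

option R, M = 18.5 kN·m per $

After converting to SI:
  option H: σ_y = 92.20 MPa, ρ = 1309 kg/m³, cost = 79.00 $/kg
  option U: σ_y = 299.0 MPa, ρ = 8650 kg/m³, cost = 7.340 $/kg
  option Y: σ_y = 432.0 MPa, ρ = 3210 kg/m³, cost = 46.90 $/kg
  option V: σ_y = 68.10 MPa, ρ = 1208 kg/m³, cost = 4.810 $/kg
  option R: σ_y = 326.8 MPa, ρ = 1970 kg/m³, cost = 8.970 $/kg
  option F: σ_y = 875.6 MPa, ρ = 4430 kg/m³, cost = 60.00 $/kg
  option R: M = 18.5 kN·m per $
  option V: M = 11.7 kN·m per $
  option U: M = 4.71 kN·m per $
  option F: M = 3.29 kN·m per $
  option Y: M = 2.87 kN·m per $
  option H: M = 0.892 kN·m per $
Option R has the largest M.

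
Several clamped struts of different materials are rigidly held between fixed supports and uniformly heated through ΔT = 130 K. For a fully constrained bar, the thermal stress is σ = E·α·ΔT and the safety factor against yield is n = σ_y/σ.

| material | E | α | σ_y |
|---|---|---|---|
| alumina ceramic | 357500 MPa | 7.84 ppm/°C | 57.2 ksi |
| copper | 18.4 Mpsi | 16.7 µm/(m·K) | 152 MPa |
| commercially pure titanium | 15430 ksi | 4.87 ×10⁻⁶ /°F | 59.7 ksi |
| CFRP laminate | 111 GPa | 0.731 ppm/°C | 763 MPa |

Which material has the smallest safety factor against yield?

copper

Converting E to GPa, α to ×10⁻⁶/K, σ_y to MPa, then σ and n for each:
  alumina ceramic: E = 357.5, α = 7.84, σ_y = 394.4 → σ = 364 MPa, n = 1.08
  copper: E = 126.9, α = 16.7, σ_y = 152.0 → σ = 275 MPa, n = 0.552
  commercially pure titanium: E = 106.4, α = 8.77, σ_y = 411.6 → σ = 121 MPa, n = 3.40
  CFRP laminate: E = 111.0, α = 0.731, σ_y = 763.0 → σ = 10.5 MPa, n = 72.3
Copper has the lowest safety factor, n = 0.552.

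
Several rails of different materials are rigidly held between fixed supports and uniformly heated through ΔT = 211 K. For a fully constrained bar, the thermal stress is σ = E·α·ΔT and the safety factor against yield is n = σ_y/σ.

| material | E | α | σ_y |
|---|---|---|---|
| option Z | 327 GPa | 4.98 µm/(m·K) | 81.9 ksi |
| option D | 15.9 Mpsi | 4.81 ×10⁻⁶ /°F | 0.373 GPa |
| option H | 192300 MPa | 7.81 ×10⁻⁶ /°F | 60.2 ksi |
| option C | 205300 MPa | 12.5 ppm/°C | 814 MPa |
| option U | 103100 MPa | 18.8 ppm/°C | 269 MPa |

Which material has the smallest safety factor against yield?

Converting E to GPa, α to ×10⁻⁶/K, σ_y to MPa, then σ and n for each:
  option Z: E = 327.0, α = 4.98, σ_y = 564.7 → σ = 344 MPa, n = 1.64
  option D: E = 109.6, α = 8.66, σ_y = 373.0 → σ = 200 MPa, n = 1.86
  option H: E = 192.3, α = 14.1, σ_y = 415.1 → σ = 570 MPa, n = 0.728
  option C: E = 205.3, α = 12.5, σ_y = 814.0 → σ = 541 MPa, n = 1.50
  option U: E = 103.1, α = 18.8, σ_y = 269.0 → σ = 409 MPa, n = 0.658
Smallest n: option U with n = 0.658.

option U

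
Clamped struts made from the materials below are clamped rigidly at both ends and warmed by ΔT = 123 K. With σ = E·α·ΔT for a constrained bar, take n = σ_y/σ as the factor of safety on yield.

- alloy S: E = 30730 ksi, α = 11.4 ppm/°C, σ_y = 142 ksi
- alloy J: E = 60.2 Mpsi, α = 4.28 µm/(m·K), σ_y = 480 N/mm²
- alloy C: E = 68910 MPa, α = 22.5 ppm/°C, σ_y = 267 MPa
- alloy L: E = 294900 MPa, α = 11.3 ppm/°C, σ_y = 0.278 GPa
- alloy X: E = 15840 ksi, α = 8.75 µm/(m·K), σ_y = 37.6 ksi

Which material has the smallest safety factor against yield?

alloy L

Per material, after unit conversion:
  alloy S: E = 211.9, α = 11.4, σ_y = 979.1 → σ = 297 MPa, n = 3.30
  alloy J: E = 415.1, α = 4.28, σ_y = 480.0 → σ = 219 MPa, n = 2.20
  alloy C: E = 68.91, α = 22.5, σ_y = 267.0 → σ = 191 MPa, n = 1.40
  alloy L: E = 294.9, α = 11.3, σ_y = 278.0 → σ = 410 MPa, n = 0.678
  alloy X: E = 109.2, α = 8.75, σ_y = 259.2 → σ = 118 MPa, n = 2.21
Smallest n: alloy L with n = 0.678.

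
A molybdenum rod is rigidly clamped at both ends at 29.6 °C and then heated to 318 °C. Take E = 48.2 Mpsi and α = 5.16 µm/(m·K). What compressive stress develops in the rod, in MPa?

495 MPa

E = 48.2 Mpsi = 332.3 GPa.
ΔT = 288.4 K. Constrained thermal stress σ = E·α·ΔT = 332.3×10³ MPa × 5.16×10⁻⁶ × 288.4 = 495 MPa (compressive).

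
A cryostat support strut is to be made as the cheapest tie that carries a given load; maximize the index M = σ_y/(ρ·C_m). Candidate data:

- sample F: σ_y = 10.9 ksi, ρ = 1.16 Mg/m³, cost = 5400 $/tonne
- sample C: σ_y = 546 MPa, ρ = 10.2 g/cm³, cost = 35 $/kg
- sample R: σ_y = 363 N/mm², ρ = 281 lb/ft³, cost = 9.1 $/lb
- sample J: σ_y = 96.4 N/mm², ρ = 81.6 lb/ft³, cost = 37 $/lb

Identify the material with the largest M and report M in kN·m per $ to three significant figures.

Putting every candidate on a common basis:
  sample F: σ_y = 75.15 MPa, ρ = 1160 kg/m³, cost = 5.400 $/kg
  sample C: σ_y = 546.0 MPa, ρ = 10200 kg/m³, cost = 35.00 $/kg
  sample R: σ_y = 363.0 MPa, ρ = 4501 kg/m³, cost = 20.06 $/kg
  sample J: σ_y = 96.40 MPa, ρ = 1307 kg/m³, cost = 81.57 $/kg
  sample F: M = 12.0 kN·m per $
  sample R: M = 4.02 kN·m per $
  sample C: M = 1.53 kN·m per $
  sample J: M = 0.904 kN·m per $
The maximum is for sample F.

sample F, M = 12.0 kN·m per $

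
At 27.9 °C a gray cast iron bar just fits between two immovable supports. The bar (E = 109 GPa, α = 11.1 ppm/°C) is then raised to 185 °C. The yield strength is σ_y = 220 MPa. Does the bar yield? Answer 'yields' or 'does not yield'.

ΔT = 157.1 K. Constrained thermal stress σ = E·α·ΔT = 109.0×10³ MPa × 11.1×10⁻⁶ × 157.1 = 190 MPa (compressive).
Compare to σ_y = 220 MPa: σ < σ_y, so it does not yield.

does not yield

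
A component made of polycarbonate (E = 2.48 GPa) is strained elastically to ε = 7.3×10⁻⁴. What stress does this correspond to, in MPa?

1.81 MPa

σ = E·ε = 2480 MPa × 7.3×10⁻⁴ = 1.81 MPa.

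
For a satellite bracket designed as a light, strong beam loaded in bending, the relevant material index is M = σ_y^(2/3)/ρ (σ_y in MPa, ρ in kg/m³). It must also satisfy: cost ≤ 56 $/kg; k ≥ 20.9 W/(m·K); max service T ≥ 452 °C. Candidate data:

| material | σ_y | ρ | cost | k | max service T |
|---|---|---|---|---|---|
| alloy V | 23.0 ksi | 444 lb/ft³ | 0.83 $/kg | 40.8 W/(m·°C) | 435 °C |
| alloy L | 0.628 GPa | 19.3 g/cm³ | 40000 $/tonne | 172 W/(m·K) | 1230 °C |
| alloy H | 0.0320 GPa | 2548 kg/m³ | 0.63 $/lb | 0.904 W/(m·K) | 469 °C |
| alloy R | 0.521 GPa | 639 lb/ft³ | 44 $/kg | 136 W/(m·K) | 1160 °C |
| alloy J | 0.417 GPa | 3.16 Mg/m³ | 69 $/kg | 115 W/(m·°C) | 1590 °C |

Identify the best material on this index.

Screen on constraints: cost ≤ 56 $/kg; k ≥ 20.9 W/(m·K); max service T ≥ 452 °C. Survivors: alloy L, alloy R.
After converting to SI:
  alloy L: σ_y = 628.0 MPa, ρ = 19300 kg/m³
  alloy R: σ_y = 521.0 MPa, ρ = 10240 kg/m³
  alloy R: M = 6.33×10⁻³
  alloy L: M = 3.80×10⁻³
Alloy R has the largest M.

alloy R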